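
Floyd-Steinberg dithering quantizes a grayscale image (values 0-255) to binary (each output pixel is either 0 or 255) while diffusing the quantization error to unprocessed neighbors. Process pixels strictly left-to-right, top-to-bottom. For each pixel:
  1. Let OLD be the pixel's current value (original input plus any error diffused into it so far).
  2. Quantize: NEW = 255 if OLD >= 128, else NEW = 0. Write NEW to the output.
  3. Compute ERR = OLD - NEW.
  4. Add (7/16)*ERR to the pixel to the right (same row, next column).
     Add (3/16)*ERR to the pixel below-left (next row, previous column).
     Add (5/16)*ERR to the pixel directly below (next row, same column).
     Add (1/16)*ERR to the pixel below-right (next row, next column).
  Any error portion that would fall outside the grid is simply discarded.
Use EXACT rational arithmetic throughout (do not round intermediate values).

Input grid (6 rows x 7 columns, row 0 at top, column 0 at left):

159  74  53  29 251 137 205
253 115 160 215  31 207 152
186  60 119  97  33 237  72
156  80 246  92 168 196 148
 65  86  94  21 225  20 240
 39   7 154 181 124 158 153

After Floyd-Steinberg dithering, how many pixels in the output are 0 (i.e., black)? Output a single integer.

Answer: 20

Derivation:
(0,0): OLD=159 → NEW=255, ERR=-96
(0,1): OLD=32 → NEW=0, ERR=32
(0,2): OLD=67 → NEW=0, ERR=67
(0,3): OLD=933/16 → NEW=0, ERR=933/16
(0,4): OLD=70787/256 → NEW=255, ERR=5507/256
(0,5): OLD=599701/4096 → NEW=255, ERR=-444779/4096
(0,6): OLD=10321427/65536 → NEW=255, ERR=-6390253/65536
(1,0): OLD=229 → NEW=255, ERR=-26
(1,1): OLD=1923/16 → NEW=0, ERR=1923/16
(1,2): OLD=15773/64 → NEW=255, ERR=-547/64
(1,3): OLD=973637/4096 → NEW=255, ERR=-70843/4096
(1,4): OLD=440393/32768 → NEW=0, ERR=440393/32768
(1,5): OLD=169877447/1048576 → NEW=255, ERR=-97509433/1048576
(1,6): OLD=1242487137/16777216 → NEW=0, ERR=1242487137/16777216
(2,0): OLD=51305/256 → NEW=255, ERR=-13975/256
(2,1): OLD=288555/4096 → NEW=0, ERR=288555/4096
(2,2): OLD=2480847/16384 → NEW=255, ERR=-1697073/16384
(2,3): OLD=25304309/524288 → NEW=0, ERR=25304309/524288
(2,4): OLD=667707227/16777216 → NEW=0, ERR=667707227/16777216
(2,5): OLD=4027833853/16777216 → NEW=255, ERR=-250356227/16777216
(2,6): OLD=347299125/4194304 → NEW=0, ERR=347299125/4194304
(3,0): OLD=9971281/65536 → NEW=255, ERR=-6740399/65536
(3,1): OLD=35845211/1048576 → NEW=0, ERR=35845211/1048576
(3,2): OLD=4060744187/16777216 → NEW=255, ERR=-217445893/16777216
(3,3): OLD=13743974535/134217728 → NEW=0, ERR=13743974535/134217728
(3,4): OLD=484162717345/2147483648 → NEW=255, ERR=-63445612895/2147483648
(3,5): OLD=6749079425639/34359738368 → NEW=255, ERR=-2012653858201/34359738368
(3,6): OLD=80987926055121/549755813888 → NEW=255, ERR=-59199806486319/549755813888
(4,0): OLD=658822753/16777216 → NEW=0, ERR=658822753/16777216
(4,1): OLD=3523368193/33554432 → NEW=0, ERR=3523368193/33554432
(4,2): OLD=337640047209/2147483648 → NEW=255, ERR=-209968283031/2147483648
(4,3): OLD=66562287161/17179869184 → NEW=0, ERR=66562287161/17179869184
(4,4): OLD=117031777019811/549755813888 → NEW=255, ERR=-23155955521629/549755813888
(4,5): OLD=-42627954152925/1099511627776 → NEW=0, ERR=-42627954152925/1099511627776
(4,6): OLD=3267325983263743/17592186044416 → NEW=255, ERR=-1218681458062337/17592186044416
(5,0): OLD=38096297677/536870912 → NEW=0, ERR=38096297677/536870912
(5,1): OLD=1889116788583/34359738368 → NEW=0, ERR=1889116788583/34359738368
(5,2): OLD=85096052968951/549755813888 → NEW=255, ERR=-55091679572489/549755813888
(5,3): OLD=546940649468581/4398046511104 → NEW=0, ERR=546940649468581/4398046511104
(5,4): OLD=11133575099123359/70368744177664 → NEW=255, ERR=-6810454666180961/70368744177664
(5,5): OLD=98989917485415309/1125899906842624 → NEW=0, ERR=98989917485415309/1125899906842624
(5,6): OLD=3015503302716107675/18014398509481984 → NEW=255, ERR=-1578168317201798245/18014398509481984
Output grid:
  Row 0: #...###  (3 black, running=3)
  Row 1: #.##.#.  (3 black, running=6)
  Row 2: #.#..#.  (4 black, running=10)
  Row 3: #.#.###  (2 black, running=12)
  Row 4: ..#.#.#  (4 black, running=16)
  Row 5: ..#.#.#  (4 black, running=20)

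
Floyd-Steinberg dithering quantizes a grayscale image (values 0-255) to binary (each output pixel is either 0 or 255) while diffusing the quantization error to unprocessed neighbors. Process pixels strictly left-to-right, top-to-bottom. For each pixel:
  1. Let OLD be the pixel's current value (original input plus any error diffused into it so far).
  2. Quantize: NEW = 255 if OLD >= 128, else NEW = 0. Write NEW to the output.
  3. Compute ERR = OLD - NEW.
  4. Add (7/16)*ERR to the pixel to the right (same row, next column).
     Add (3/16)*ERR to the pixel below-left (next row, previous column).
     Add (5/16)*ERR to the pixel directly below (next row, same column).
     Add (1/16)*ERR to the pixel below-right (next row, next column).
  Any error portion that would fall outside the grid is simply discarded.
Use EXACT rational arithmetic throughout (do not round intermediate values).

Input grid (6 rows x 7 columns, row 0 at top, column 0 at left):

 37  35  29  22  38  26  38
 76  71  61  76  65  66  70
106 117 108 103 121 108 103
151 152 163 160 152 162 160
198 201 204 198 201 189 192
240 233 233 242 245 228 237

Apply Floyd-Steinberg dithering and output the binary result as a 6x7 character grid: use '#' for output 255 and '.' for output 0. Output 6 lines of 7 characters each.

(0,0): OLD=37 → NEW=0, ERR=37
(0,1): OLD=819/16 → NEW=0, ERR=819/16
(0,2): OLD=13157/256 → NEW=0, ERR=13157/256
(0,3): OLD=182211/4096 → NEW=0, ERR=182211/4096
(0,4): OLD=3765845/65536 → NEW=0, ERR=3765845/65536
(0,5): OLD=53623891/1048576 → NEW=0, ERR=53623891/1048576
(0,6): OLD=1012901445/16777216 → NEW=0, ERR=1012901445/16777216
(1,0): OLD=24873/256 → NEW=0, ERR=24873/256
(1,1): OLD=289695/2048 → NEW=255, ERR=-232545/2048
(1,2): OLD=2550923/65536 → NEW=0, ERR=2550923/65536
(1,3): OLD=31697711/262144 → NEW=0, ERR=31697711/262144
(1,4): OLD=2486840237/16777216 → NEW=255, ERR=-1791349843/16777216
(1,5): OLD=6734981565/134217728 → NEW=0, ERR=6734981565/134217728
(1,6): OLD=244848642163/2147483648 → NEW=0, ERR=244848642163/2147483648
(2,0): OLD=3770693/32768 → NEW=0, ERR=3770693/32768
(2,1): OLD=152286151/1048576 → NEW=255, ERR=-115100729/1048576
(2,2): OLD=1471617557/16777216 → NEW=0, ERR=1471617557/16777216
(2,3): OLD=21686214573/134217728 → NEW=255, ERR=-12539306067/134217728
(2,4): OLD=68425278973/1073741824 → NEW=0, ERR=68425278973/1073741824
(2,5): OLD=5712857321151/34359738368 → NEW=255, ERR=-3048875962689/34359738368
(2,6): OLD=56594763745321/549755813888 → NEW=0, ERR=56594763745321/549755813888
(3,0): OLD=2791368309/16777216 → NEW=255, ERR=-1486821771/16777216
(3,1): OLD=13765913041/134217728 → NEW=0, ERR=13765913041/134217728
(3,2): OLD=226457558339/1073741824 → NEW=255, ERR=-47346606781/1073741824
(3,3): OLD=553809984965/4294967296 → NEW=255, ERR=-541406675515/4294967296
(3,4): OLD=51835464276597/549755813888 → NEW=0, ERR=51835464276597/549755813888
(3,5): OLD=874361638294447/4398046511104 → NEW=255, ERR=-247140222037073/4398046511104
(3,6): OLD=11402551940755377/70368744177664 → NEW=255, ERR=-6541477824548943/70368744177664
(4,0): OLD=407026630587/2147483648 → NEW=255, ERR=-140581699653/2147483648
(4,1): OLD=6549115730303/34359738368 → NEW=255, ERR=-2212617553537/34359738368
(4,2): OLD=79616719599569/549755813888 → NEW=255, ERR=-60571012941871/549755813888
(4,3): OLD=551196992816203/4398046511104 → NEW=0, ERR=551196992816203/4398046511104
(4,4): OLD=9390046999324593/35184372088832 → NEW=255, ERR=418032116672433/35184372088832
(4,5): OLD=185886820217461745/1125899906842624 → NEW=255, ERR=-101217656027407375/1125899906842624
(4,6): OLD=2163654798823283175/18014398509481984 → NEW=0, ERR=2163654798823283175/18014398509481984
(5,0): OLD=114057006700269/549755813888 → NEW=255, ERR=-26130725841171/549755813888
(5,1): OLD=735931617533263/4398046511104 → NEW=255, ERR=-385570242798257/4398046511104
(5,2): OLD=6322230553864473/35184372088832 → NEW=255, ERR=-2649784328787687/35184372088832
(5,3): OLD=68555414830414685/281474976710656 → NEW=255, ERR=-3220704230802595/281474976710656
(5,4): OLD=4227686517106928543/18014398509481984 → NEW=255, ERR=-365985102810977377/18014398509481984
(5,5): OLD=30881107200463490607/144115188075855872 → NEW=255, ERR=-5868265758879756753/144115188075855872
(5,6): OLD=578997264852910352353/2305843009213693952 → NEW=255, ERR=-8992702496581605407/2305843009213693952
Row 0: .......
Row 1: .#..#..
Row 2: .#.#.#.
Row 3: #.##.##
Row 4: ###.##.
Row 5: #######

Answer: .......
.#..#..
.#.#.#.
#.##.##
###.##.
#######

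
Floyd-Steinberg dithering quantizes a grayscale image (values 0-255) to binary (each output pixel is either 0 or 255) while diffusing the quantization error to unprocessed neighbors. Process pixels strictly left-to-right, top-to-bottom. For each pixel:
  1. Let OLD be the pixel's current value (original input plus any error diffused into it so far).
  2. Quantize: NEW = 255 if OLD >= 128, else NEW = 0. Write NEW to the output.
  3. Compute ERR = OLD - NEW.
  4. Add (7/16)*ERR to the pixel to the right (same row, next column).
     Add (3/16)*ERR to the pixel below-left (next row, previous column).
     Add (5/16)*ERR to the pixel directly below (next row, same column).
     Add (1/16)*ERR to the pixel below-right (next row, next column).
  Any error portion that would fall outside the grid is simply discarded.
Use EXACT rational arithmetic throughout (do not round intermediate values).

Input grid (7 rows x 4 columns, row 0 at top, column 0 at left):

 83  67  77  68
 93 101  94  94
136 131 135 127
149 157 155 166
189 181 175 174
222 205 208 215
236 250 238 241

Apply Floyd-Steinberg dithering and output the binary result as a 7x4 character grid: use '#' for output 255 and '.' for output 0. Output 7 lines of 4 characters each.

(0,0): OLD=83 → NEW=0, ERR=83
(0,1): OLD=1653/16 → NEW=0, ERR=1653/16
(0,2): OLD=31283/256 → NEW=0, ERR=31283/256
(0,3): OLD=497509/4096 → NEW=0, ERR=497509/4096
(1,0): OLD=35407/256 → NEW=255, ERR=-29873/256
(1,1): OLD=225961/2048 → NEW=0, ERR=225961/2048
(1,2): OLD=13742173/65536 → NEW=255, ERR=-2969507/65536
(1,3): OLD=125588763/1048576 → NEW=0, ERR=125588763/1048576
(2,0): OLD=3939411/32768 → NEW=0, ERR=3939411/32768
(2,1): OLD=212112961/1048576 → NEW=255, ERR=-55273919/1048576
(2,2): OLD=266613061/2097152 → NEW=0, ERR=266613061/2097152
(2,3): OLD=7288567697/33554432 → NEW=255, ERR=-1267812463/33554432
(3,0): OLD=2964289187/16777216 → NEW=255, ERR=-1313900893/16777216
(3,1): OLD=36940838717/268435456 → NEW=255, ERR=-31510202563/268435456
(3,2): OLD=571203249603/4294967296 → NEW=255, ERR=-524013410877/4294967296
(3,3): OLD=7473962834645/68719476736 → NEW=0, ERR=7473962834645/68719476736
(4,0): OLD=612106139815/4294967296 → NEW=255, ERR=-483110520665/4294967296
(4,1): OLD=2313618289141/34359738368 → NEW=0, ERR=2313618289141/34359738368
(4,2): OLD=197239394686421/1099511627776 → NEW=255, ERR=-83136070396459/1099511627776
(4,3): OLD=2942857472540259/17592186044416 → NEW=255, ERR=-1543149968785821/17592186044416
(5,0): OLD=109662224723959/549755813888 → NEW=255, ERR=-30525507817481/549755813888
(5,1): OLD=3176135451443489/17592186044416 → NEW=255, ERR=-1309871989882591/17592186044416
(5,2): OLD=1227560257893885/8796093022208 → NEW=255, ERR=-1015443462769155/8796093022208
(5,3): OLD=37254984543750421/281474976710656 → NEW=255, ERR=-34521134517466859/281474976710656
(6,0): OLD=57614397283270083/281474976710656 → NEW=255, ERR=-14161721777947197/281474976710656
(6,1): OLD=808866462777997189/4503599627370496 → NEW=255, ERR=-339551442201479291/4503599627370496
(6,2): OLD=10180970334679104403/72057594037927936 → NEW=255, ERR=-8193716144992519277/72057594037927936
(6,3): OLD=167992504565939988997/1152921504606846976 → NEW=255, ERR=-126002479108805989883/1152921504606846976
Row 0: ....
Row 1: #.#.
Row 2: .#.#
Row 3: ###.
Row 4: #.##
Row 5: ####
Row 6: ####

Answer: ....
#.#.
.#.#
###.
#.##
####
####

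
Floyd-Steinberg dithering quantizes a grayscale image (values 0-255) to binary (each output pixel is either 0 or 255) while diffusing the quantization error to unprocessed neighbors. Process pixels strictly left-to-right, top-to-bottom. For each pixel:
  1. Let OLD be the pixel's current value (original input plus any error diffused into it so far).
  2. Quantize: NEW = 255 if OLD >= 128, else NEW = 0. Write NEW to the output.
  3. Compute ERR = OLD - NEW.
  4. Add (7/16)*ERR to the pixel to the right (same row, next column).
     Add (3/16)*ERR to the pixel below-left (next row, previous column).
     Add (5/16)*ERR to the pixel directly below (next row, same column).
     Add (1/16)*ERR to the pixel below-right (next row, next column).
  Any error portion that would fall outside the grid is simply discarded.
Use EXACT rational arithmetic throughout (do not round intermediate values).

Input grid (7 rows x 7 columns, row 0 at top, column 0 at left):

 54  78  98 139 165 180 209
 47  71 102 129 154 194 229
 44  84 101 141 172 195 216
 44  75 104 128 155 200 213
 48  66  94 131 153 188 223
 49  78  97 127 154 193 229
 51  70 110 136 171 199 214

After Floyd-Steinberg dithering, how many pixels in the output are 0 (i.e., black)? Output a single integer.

(0,0): OLD=54 → NEW=0, ERR=54
(0,1): OLD=813/8 → NEW=0, ERR=813/8
(0,2): OLD=18235/128 → NEW=255, ERR=-14405/128
(0,3): OLD=183837/2048 → NEW=0, ERR=183837/2048
(0,4): OLD=6693579/32768 → NEW=255, ERR=-1662261/32768
(0,5): OLD=82736013/524288 → NEW=255, ERR=-50957427/524288
(0,6): OLD=1396517083/8388608 → NEW=255, ERR=-742577957/8388608
(1,0): OLD=10615/128 → NEW=0, ERR=10615/128
(1,1): OLD=124225/1024 → NEW=0, ERR=124225/1024
(1,2): OLD=4688725/32768 → NEW=255, ERR=-3667115/32768
(1,3): OLD=11998961/131072 → NEW=0, ERR=11998961/131072
(1,4): OLD=1389025651/8388608 → NEW=255, ERR=-750069389/8388608
(1,5): OLD=7028943331/67108864 → NEW=0, ERR=7028943331/67108864
(1,6): OLD=258863812077/1073741824 → NEW=255, ERR=-14940353043/1073741824
(2,0): OLD=1518171/16384 → NEW=0, ERR=1518171/16384
(2,1): OLD=76886681/524288 → NEW=255, ERR=-56806759/524288
(2,2): OLD=363823627/8388608 → NEW=0, ERR=363823627/8388608
(2,3): OLD=11061071475/67108864 → NEW=255, ERR=-6051688845/67108864
(2,4): OLD=69774647139/536870912 → NEW=255, ERR=-67127435421/536870912
(2,5): OLD=2831775920545/17179869184 → NEW=255, ERR=-1549090721375/17179869184
(2,6): OLD=49134174099575/274877906944 → NEW=255, ERR=-20959692171145/274877906944
(3,0): OLD=441585835/8388608 → NEW=0, ERR=441585835/8388608
(3,1): OLD=5240832079/67108864 → NEW=0, ERR=5240832079/67108864
(3,2): OLD=68740793821/536870912 → NEW=255, ERR=-68161288739/536870912
(3,3): OLD=50554364667/2147483648 → NEW=0, ERR=50554364667/2147483648
(3,4): OLD=28500225821867/274877906944 → NEW=0, ERR=28500225821867/274877906944
(3,5): OLD=428967650907441/2199023255552 → NEW=255, ERR=-131783279258319/2199023255552
(3,6): OLD=5535117000931183/35184372088832 → NEW=255, ERR=-3436897881720977/35184372088832
(4,0): OLD=84925537189/1073741824 → NEW=0, ERR=84925537189/1073741824
(4,1): OLD=1795171947233/17179869184 → NEW=0, ERR=1795171947233/17179869184
(4,2): OLD=30053878449359/274877906944 → NEW=0, ERR=30053878449359/274877906944
(4,3): OLD=434739066559125/2199023255552 → NEW=255, ERR=-126011863606635/2199023255552
(4,4): OLD=2648776374431791/17592186044416 → NEW=255, ERR=-1837231066894289/17592186044416
(4,5): OLD=62908029226057135/562949953421312 → NEW=0, ERR=62908029226057135/562949953421312
(4,6): OLD=2140273288361833337/9007199254740992 → NEW=255, ERR=-156562521597119623/9007199254740992
(5,0): OLD=25648576257075/274877906944 → NEW=0, ERR=25648576257075/274877906944
(5,1): OLD=389051995156369/2199023255552 → NEW=255, ERR=-171698935009391/2199023255552
(5,2): OLD=1632446551975623/17592186044416 → NEW=0, ERR=1632446551975623/17592186044416
(5,3): OLD=19272864190946691/140737488355328 → NEW=255, ERR=-16615195339661949/140737488355328
(5,4): OLD=784391295611364801/9007199254740992 → NEW=0, ERR=784391295611364801/9007199254740992
(5,5): OLD=18463631417481536433/72057594037927936 → NEW=255, ERR=88944937809912753/72057594037927936
(5,6): OLD=266431365996687875135/1152921504606846976 → NEW=255, ERR=-27563617678058103745/1152921504606846976
(6,0): OLD=2305249221785259/35184372088832 → NEW=0, ERR=2305249221785259/35184372088832
(6,1): OLD=54885023563996711/562949953421312 → NEW=0, ERR=54885023563996711/562949953421312
(6,2): OLD=1392841259847238293/9007199254740992 → NEW=255, ERR=-903994550111714667/9007199254740992
(6,3): OLD=5571913870144092811/72057594037927936 → NEW=0, ERR=5571913870144092811/72057594037927936
(6,4): OLD=32411060125344611873/144115188075855872 → NEW=255, ERR=-4338312833998635487/144115188075855872
(6,5): OLD=3452783379793150587845/18446744073709551616 → NEW=255, ERR=-1251136359002785074235/18446744073709551616
(6,6): OLD=52221377685196698578707/295147905179352825856 → NEW=255, ERR=-23041338135538272014573/295147905179352825856
Output grid:
  Row 0: ..#.###  (3 black, running=3)
  Row 1: ..#.#.#  (4 black, running=7)
  Row 2: .#.####  (2 black, running=9)
  Row 3: ..#..##  (4 black, running=13)
  Row 4: ...##.#  (4 black, running=17)
  Row 5: .#.#.##  (3 black, running=20)
  Row 6: ..#.###  (3 black, running=23)

Answer: 23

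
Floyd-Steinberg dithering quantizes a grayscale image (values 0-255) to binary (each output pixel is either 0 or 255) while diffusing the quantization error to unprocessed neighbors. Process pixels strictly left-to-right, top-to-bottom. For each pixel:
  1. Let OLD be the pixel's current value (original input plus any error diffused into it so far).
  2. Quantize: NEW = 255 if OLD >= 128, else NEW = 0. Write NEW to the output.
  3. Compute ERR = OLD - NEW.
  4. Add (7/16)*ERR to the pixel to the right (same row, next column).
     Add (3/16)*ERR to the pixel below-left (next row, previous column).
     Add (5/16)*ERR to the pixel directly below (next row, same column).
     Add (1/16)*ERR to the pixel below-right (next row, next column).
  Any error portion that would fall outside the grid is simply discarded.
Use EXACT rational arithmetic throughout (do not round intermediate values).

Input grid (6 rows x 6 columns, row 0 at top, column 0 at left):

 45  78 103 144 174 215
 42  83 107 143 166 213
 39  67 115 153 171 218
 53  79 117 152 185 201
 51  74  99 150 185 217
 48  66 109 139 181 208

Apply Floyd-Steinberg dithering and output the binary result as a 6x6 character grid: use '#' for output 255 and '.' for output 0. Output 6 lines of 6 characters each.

(0,0): OLD=45 → NEW=0, ERR=45
(0,1): OLD=1563/16 → NEW=0, ERR=1563/16
(0,2): OLD=37309/256 → NEW=255, ERR=-27971/256
(0,3): OLD=394027/4096 → NEW=0, ERR=394027/4096
(0,4): OLD=14161453/65536 → NEW=255, ERR=-2550227/65536
(0,5): OLD=207592251/1048576 → NEW=255, ERR=-59794629/1048576
(1,0): OLD=19041/256 → NEW=0, ERR=19041/256
(1,1): OLD=262951/2048 → NEW=255, ERR=-259289/2048
(1,2): OLD=2726835/65536 → NEW=0, ERR=2726835/65536
(1,3): OLD=46436279/262144 → NEW=255, ERR=-20410441/262144
(1,4): OLD=1930994373/16777216 → NEW=0, ERR=1930994373/16777216
(1,5): OLD=65257284307/268435456 → NEW=255, ERR=-3193756973/268435456
(2,0): OLD=1261725/32768 → NEW=0, ERR=1261725/32768
(2,1): OLD=59487503/1048576 → NEW=0, ERR=59487503/1048576
(2,2): OLD=2186257901/16777216 → NEW=255, ERR=-2091932179/16777216
(2,3): OLD=13193405637/134217728 → NEW=0, ERR=13193405637/134217728
(2,4): OLD=1043145073871/4294967296 → NEW=255, ERR=-52071586609/4294967296
(2,5): OLD=14855178823833/68719476736 → NEW=255, ERR=-2668287743847/68719476736
(3,0): OLD=1269530957/16777216 → NEW=0, ERR=1269530957/16777216
(3,1): OLD=14611162313/134217728 → NEW=0, ERR=14611162313/134217728
(3,2): OLD=158525526571/1073741824 → NEW=255, ERR=-115278638549/1073741824
(3,3): OLD=8636754088769/68719476736 → NEW=0, ERR=8636754088769/68719476736
(3,4): OLD=129225681642913/549755813888 → NEW=255, ERR=-10962050898527/549755813888
(3,5): OLD=1577883668334287/8796093022208 → NEW=255, ERR=-665120052328753/8796093022208
(4,0): OLD=204136391267/2147483648 → NEW=0, ERR=204136391267/2147483648
(4,1): OLD=4611296494343/34359738368 → NEW=255, ERR=-4150436789497/34359738368
(4,2): OLD=47247549131749/1099511627776 → NEW=0, ERR=47247549131749/1099511627776
(4,3): OLD=3476683446420825/17592186044416 → NEW=255, ERR=-1009323994905255/17592186044416
(4,4): OLD=41473963316122601/281474976710656 → NEW=255, ERR=-30302155745094679/281474976710656
(4,5): OLD=653134250491088575/4503599627370496 → NEW=255, ERR=-495283654488387905/4503599627370496
(5,0): OLD=30267879999493/549755813888 → NEW=0, ERR=30267879999493/549755813888
(5,1): OLD=1167025192328789/17592186044416 → NEW=0, ERR=1167025192328789/17592186044416
(5,2): OLD=18738378558682359/140737488355328 → NEW=255, ERR=-17149680971926281/140737488355328
(5,3): OLD=226347800347554317/4503599627370496 → NEW=0, ERR=226347800347554317/4503599627370496
(5,4): OLD=1307306094691169165/9007199254740992 → NEW=255, ERR=-989529715267783795/9007199254740992
(5,5): OLD=17126745584176626033/144115188075855872 → NEW=0, ERR=17126745584176626033/144115188075855872
Row 0: ..#.##
Row 1: .#.#.#
Row 2: ..#.##
Row 3: ..#.##
Row 4: .#.###
Row 5: ..#.#.

Answer: ..#.##
.#.#.#
..#.##
..#.##
.#.###
..#.#.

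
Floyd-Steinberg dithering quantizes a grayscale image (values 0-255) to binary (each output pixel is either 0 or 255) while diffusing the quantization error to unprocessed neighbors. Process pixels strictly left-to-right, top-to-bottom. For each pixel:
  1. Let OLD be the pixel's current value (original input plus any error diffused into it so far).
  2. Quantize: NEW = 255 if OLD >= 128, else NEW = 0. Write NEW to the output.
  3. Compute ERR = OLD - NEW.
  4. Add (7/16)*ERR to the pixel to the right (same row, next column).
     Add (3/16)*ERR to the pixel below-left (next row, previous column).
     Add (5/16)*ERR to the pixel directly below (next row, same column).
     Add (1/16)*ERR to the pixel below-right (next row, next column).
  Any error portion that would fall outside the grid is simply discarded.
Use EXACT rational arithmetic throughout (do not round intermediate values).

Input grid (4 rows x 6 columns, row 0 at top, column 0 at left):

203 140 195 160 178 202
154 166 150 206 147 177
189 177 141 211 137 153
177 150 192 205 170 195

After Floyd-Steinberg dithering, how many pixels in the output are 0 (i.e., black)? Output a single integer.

(0,0): OLD=203 → NEW=255, ERR=-52
(0,1): OLD=469/4 → NEW=0, ERR=469/4
(0,2): OLD=15763/64 → NEW=255, ERR=-557/64
(0,3): OLD=159941/1024 → NEW=255, ERR=-101179/1024
(0,4): OLD=2208099/16384 → NEW=255, ERR=-1969821/16384
(0,5): OLD=39164341/262144 → NEW=255, ERR=-27682379/262144
(1,0): OLD=10223/64 → NEW=255, ERR=-6097/64
(1,1): OLD=79913/512 → NEW=255, ERR=-50647/512
(1,2): OLD=1520509/16384 → NEW=0, ERR=1520509/16384
(1,3): OLD=12624713/65536 → NEW=255, ERR=-4086967/65536
(1,4): OLD=235592971/4194304 → NEW=0, ERR=235592971/4194304
(1,5): OLD=10808555229/67108864 → NEW=255, ERR=-6304205091/67108864
(2,0): OLD=1152467/8192 → NEW=255, ERR=-936493/8192
(2,1): OLD=28185761/262144 → NEW=0, ERR=28185761/262144
(2,2): OLD=835363043/4194304 → NEW=255, ERR=-234184477/4194304
(2,3): OLD=6154439371/33554432 → NEW=255, ERR=-2401940789/33554432
(2,4): OLD=109225227041/1073741824 → NEW=0, ERR=109225227041/1073741824
(2,5): OLD=2949071967735/17179869184 → NEW=255, ERR=-1431794674185/17179869184
(3,0): OLD=677110211/4194304 → NEW=255, ERR=-392437309/4194304
(3,1): OLD=4196045735/33554432 → NEW=0, ERR=4196045735/33554432
(3,2): OLD=59743055605/268435456 → NEW=255, ERR=-8707985675/268435456
(3,3): OLD=3161463512591/17179869184 → NEW=255, ERR=-1219403129329/17179869184
(3,4): OLD=20703131365967/137438953472 → NEW=255, ERR=-14343801769393/137438953472
(3,5): OLD=285111964540737/2199023255552 → NEW=255, ERR=-275638965625023/2199023255552
Output grid:
  Row 0: #.####  (1 black, running=1)
  Row 1: ##.#.#  (2 black, running=3)
  Row 2: #.##.#  (2 black, running=5)
  Row 3: #.####  (1 black, running=6)

Answer: 6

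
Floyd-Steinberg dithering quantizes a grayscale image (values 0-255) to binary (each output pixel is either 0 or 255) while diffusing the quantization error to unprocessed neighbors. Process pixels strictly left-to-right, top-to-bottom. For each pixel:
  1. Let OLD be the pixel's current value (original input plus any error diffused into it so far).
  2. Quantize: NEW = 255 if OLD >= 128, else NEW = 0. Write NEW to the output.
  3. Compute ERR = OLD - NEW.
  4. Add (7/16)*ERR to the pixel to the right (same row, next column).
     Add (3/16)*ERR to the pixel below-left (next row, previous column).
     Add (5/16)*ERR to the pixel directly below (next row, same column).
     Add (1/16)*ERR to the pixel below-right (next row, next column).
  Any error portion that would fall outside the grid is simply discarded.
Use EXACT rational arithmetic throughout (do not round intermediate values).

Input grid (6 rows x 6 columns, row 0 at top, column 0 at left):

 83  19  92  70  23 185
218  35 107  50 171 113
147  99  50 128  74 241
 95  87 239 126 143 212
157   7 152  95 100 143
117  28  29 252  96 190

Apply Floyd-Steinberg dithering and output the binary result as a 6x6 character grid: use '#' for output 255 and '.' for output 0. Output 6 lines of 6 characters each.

Answer: .....#
#.#.#.
#..#.#
.##.##
#..#.#
...#.#

Derivation:
(0,0): OLD=83 → NEW=0, ERR=83
(0,1): OLD=885/16 → NEW=0, ERR=885/16
(0,2): OLD=29747/256 → NEW=0, ERR=29747/256
(0,3): OLD=494949/4096 → NEW=0, ERR=494949/4096
(0,4): OLD=4971971/65536 → NEW=0, ERR=4971971/65536
(0,5): OLD=228790357/1048576 → NEW=255, ERR=-38596523/1048576
(1,0): OLD=65103/256 → NEW=255, ERR=-177/256
(1,1): OLD=161705/2048 → NEW=0, ERR=161705/2048
(1,2): OLD=13367389/65536 → NEW=255, ERR=-3344291/65536
(1,3): OLD=22786457/262144 → NEW=0, ERR=22786457/262144
(1,4): OLD=3915599787/16777216 → NEW=255, ERR=-362590293/16777216
(1,5): OLD=25980177213/268435456 → NEW=0, ERR=25980177213/268435456
(2,0): OLD=5294931/32768 → NEW=255, ERR=-3060909/32768
(2,1): OLD=76750913/1048576 → NEW=0, ERR=76750913/1048576
(2,2): OLD=1464804355/16777216 → NEW=0, ERR=1464804355/16777216
(2,3): OLD=24980562859/134217728 → NEW=255, ERR=-9244957781/134217728
(2,4): OLD=260664811137/4294967296 → NEW=0, ERR=260664811137/4294967296
(2,5): OLD=20371638633367/68719476736 → NEW=255, ERR=2848172065687/68719476736
(3,0): OLD=1334342819/16777216 → NEW=0, ERR=1334342819/16777216
(3,1): OLD=20830792551/134217728 → NEW=255, ERR=-13394728089/134217728
(3,2): OLD=230083456485/1073741824 → NEW=255, ERR=-43720708635/1073741824
(3,3): OLD=7112265330287/68719476736 → NEW=0, ERR=7112265330287/68719476736
(3,4): OLD=115840151394063/549755813888 → NEW=255, ERR=-24347581147377/549755813888
(3,5): OLD=1841630631129473/8796093022208 → NEW=255, ERR=-401373089533567/8796093022208
(4,0): OLD=350344461229/2147483648 → NEW=255, ERR=-197263869011/2147483648
(4,1): OLD=-2303435532599/34359738368 → NEW=0, ERR=-2303435532599/34359738368
(4,2): OLD=135365738411659/1099511627776 → NEW=0, ERR=135365738411659/1099511627776
(4,3): OLD=2996943576997591/17592186044416 → NEW=255, ERR=-1489063864328489/17592186044416
(4,4): OLD=13240939024537927/281474976710656 → NEW=0, ERR=13240939024537927/281474976710656
(4,5): OLD=660015664012918673/4503599627370496 → NEW=255, ERR=-488402240966557807/4503599627370496
(5,0): OLD=41630014106219/549755813888 → NEW=0, ERR=41630014106219/549755813888
(5,1): OLD=1011949835816219/17592186044416 → NEW=0, ERR=1011949835816219/17592186044416
(5,2): OLD=10214565831289561/140737488355328 → NEW=0, ERR=10214565831289561/140737488355328
(5,3): OLD=1233162364696138211/4503599627370496 → NEW=255, ERR=84744459716661731/4503599627370496
(5,4): OLD=840451036931622691/9007199254740992 → NEW=0, ERR=840451036931622691/9007199254740992
(5,5): OLD=28804730632053610111/144115188075855872 → NEW=255, ERR=-7944642327289637249/144115188075855872
Row 0: .....#
Row 1: #.#.#.
Row 2: #..#.#
Row 3: .##.##
Row 4: #..#.#
Row 5: ...#.#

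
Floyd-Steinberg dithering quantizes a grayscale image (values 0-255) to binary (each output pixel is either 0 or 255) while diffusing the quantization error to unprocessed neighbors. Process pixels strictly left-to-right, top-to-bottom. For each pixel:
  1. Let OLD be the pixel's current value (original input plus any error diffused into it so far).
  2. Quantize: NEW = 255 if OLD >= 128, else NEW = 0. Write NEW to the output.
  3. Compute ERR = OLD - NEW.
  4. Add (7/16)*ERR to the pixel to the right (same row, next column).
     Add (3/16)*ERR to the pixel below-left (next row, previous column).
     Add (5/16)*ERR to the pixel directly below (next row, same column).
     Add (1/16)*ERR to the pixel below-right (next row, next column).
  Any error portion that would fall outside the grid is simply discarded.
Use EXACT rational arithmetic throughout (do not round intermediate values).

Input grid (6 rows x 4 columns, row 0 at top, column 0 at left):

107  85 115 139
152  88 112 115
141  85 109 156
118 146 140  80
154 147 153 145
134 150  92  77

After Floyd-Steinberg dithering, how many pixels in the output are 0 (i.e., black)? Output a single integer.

(0,0): OLD=107 → NEW=0, ERR=107
(0,1): OLD=2109/16 → NEW=255, ERR=-1971/16
(0,2): OLD=15643/256 → NEW=0, ERR=15643/256
(0,3): OLD=678845/4096 → NEW=255, ERR=-365635/4096
(1,0): OLD=41559/256 → NEW=255, ERR=-23721/256
(1,1): OLD=55521/2048 → NEW=0, ERR=55521/2048
(1,2): OLD=7767285/65536 → NEW=0, ERR=7767285/65536
(1,3): OLD=149711043/1048576 → NEW=255, ERR=-117675837/1048576
(2,0): OLD=3838011/32768 → NEW=0, ERR=3838011/32768
(2,1): OLD=168973753/1048576 → NEW=255, ERR=-98413127/1048576
(2,2): OLD=179575837/2097152 → NEW=0, ERR=179575837/2097152
(2,3): OLD=5563317001/33554432 → NEW=255, ERR=-2993063159/33554432
(3,0): OLD=2298553867/16777216 → NEW=255, ERR=-1979636213/16777216
(3,1): OLD=23735954645/268435456 → NEW=0, ERR=23735954645/268435456
(3,2): OLD=785348363307/4294967296 → NEW=255, ERR=-309868297173/4294967296
(3,3): OLD=1780690951085/68719476736 → NEW=0, ERR=1780690951085/68719476736
(4,0): OLD=574261930479/4294967296 → NEW=255, ERR=-520954730001/4294967296
(4,1): OLD=3458782289869/34359738368 → NEW=0, ERR=3458782289869/34359738368
(4,2): OLD=203277244576429/1099511627776 → NEW=255, ERR=-77098220506451/1099511627776
(4,3): OLD=2074308424905675/17592186044416 → NEW=0, ERR=2074308424905675/17592186044416
(5,0): OLD=63205436730559/549755813888 → NEW=0, ERR=63205436730559/549755813888
(5,1): OLD=3712450114869657/17592186044416 → NEW=255, ERR=-773557326456423/17592186044416
(5,2): OLD=697086273087477/8796093022208 → NEW=0, ERR=697086273087477/8796093022208
(5,3): OLD=40570751626370349/281474976710656 → NEW=255, ERR=-31205367434846931/281474976710656
Output grid:
  Row 0: .#.#  (2 black, running=2)
  Row 1: #..#  (2 black, running=4)
  Row 2: .#.#  (2 black, running=6)
  Row 3: #.#.  (2 black, running=8)
  Row 4: #.#.  (2 black, running=10)
  Row 5: .#.#  (2 black, running=12)

Answer: 12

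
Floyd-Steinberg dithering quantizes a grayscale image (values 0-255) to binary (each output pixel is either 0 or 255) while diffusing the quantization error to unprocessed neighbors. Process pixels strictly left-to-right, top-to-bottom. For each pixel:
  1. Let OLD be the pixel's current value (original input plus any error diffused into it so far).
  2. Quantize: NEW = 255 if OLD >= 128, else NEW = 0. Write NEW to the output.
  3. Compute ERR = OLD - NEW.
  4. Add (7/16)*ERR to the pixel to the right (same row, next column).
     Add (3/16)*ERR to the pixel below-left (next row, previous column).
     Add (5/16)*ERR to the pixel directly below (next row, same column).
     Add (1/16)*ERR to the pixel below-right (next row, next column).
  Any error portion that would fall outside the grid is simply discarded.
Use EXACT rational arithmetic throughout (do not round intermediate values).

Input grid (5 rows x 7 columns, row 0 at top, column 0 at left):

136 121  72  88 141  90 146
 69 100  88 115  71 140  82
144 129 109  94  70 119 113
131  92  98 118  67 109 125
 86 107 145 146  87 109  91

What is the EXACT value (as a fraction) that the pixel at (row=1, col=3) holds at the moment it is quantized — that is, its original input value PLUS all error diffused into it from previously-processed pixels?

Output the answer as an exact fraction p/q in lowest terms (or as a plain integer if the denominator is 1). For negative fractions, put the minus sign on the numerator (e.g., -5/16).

Answer: 32593275/262144

Derivation:
(0,0): OLD=136 → NEW=255, ERR=-119
(0,1): OLD=1103/16 → NEW=0, ERR=1103/16
(0,2): OLD=26153/256 → NEW=0, ERR=26153/256
(0,3): OLD=543519/4096 → NEW=255, ERR=-500961/4096
(0,4): OLD=5733849/65536 → NEW=0, ERR=5733849/65536
(0,5): OLD=134508783/1048576 → NEW=255, ERR=-132878097/1048576
(0,6): OLD=1519326857/16777216 → NEW=0, ERR=1519326857/16777216
(1,0): OLD=11453/256 → NEW=0, ERR=11453/256
(1,1): OLD=313003/2048 → NEW=255, ERR=-209237/2048
(1,2): OLD=3709575/65536 → NEW=0, ERR=3709575/65536
(1,3): OLD=32593275/262144 → NEW=0, ERR=32593275/262144
Target (1,3): original=115, with diffused error = 32593275/262144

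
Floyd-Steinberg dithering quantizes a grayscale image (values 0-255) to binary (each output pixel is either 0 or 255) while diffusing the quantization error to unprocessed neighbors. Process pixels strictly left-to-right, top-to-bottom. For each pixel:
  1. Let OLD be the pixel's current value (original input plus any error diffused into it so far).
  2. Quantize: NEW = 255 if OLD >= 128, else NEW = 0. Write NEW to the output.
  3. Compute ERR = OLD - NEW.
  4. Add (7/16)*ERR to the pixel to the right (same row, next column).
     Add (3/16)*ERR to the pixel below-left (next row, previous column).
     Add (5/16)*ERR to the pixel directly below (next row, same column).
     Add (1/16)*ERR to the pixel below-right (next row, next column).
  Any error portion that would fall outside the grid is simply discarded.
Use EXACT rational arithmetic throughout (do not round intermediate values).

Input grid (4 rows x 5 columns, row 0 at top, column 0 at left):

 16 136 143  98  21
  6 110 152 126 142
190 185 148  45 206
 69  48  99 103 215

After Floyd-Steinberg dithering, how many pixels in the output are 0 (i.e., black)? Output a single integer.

(0,0): OLD=16 → NEW=0, ERR=16
(0,1): OLD=143 → NEW=255, ERR=-112
(0,2): OLD=94 → NEW=0, ERR=94
(0,3): OLD=1113/8 → NEW=255, ERR=-927/8
(0,4): OLD=-3801/128 → NEW=0, ERR=-3801/128
(1,0): OLD=-10 → NEW=0, ERR=-10
(1,1): OLD=357/4 → NEW=0, ERR=357/4
(1,2): OLD=24537/128 → NEW=255, ERR=-8103/128
(1,3): OLD=31949/512 → NEW=0, ERR=31949/512
(1,4): OLD=1251559/8192 → NEW=255, ERR=-837401/8192
(2,0): OLD=13031/64 → NEW=255, ERR=-3289/64
(2,1): OLD=364365/2048 → NEW=255, ERR=-157875/2048
(2,2): OLD=3662471/32768 → NEW=0, ERR=3662471/32768
(2,3): OLD=47330757/524288 → NEW=0, ERR=47330757/524288
(2,4): OLD=1824116003/8388608 → NEW=255, ERR=-314979037/8388608
(3,0): OLD=1261127/32768 → NEW=0, ERR=1261127/32768
(3,1): OLD=15333579/262144 → NEW=0, ERR=15333579/262144
(3,2): OLD=1439716249/8388608 → NEW=255, ERR=-699378791/8388608
(3,3): OLD=1588486309/16777216 → NEW=0, ERR=1588486309/16777216
(3,4): OLD=67197821057/268435456 → NEW=255, ERR=-1253220223/268435456
Output grid:
  Row 0: .#.#.  (3 black, running=3)
  Row 1: ..#.#  (3 black, running=6)
  Row 2: ##..#  (2 black, running=8)
  Row 3: ..#.#  (3 black, running=11)

Answer: 11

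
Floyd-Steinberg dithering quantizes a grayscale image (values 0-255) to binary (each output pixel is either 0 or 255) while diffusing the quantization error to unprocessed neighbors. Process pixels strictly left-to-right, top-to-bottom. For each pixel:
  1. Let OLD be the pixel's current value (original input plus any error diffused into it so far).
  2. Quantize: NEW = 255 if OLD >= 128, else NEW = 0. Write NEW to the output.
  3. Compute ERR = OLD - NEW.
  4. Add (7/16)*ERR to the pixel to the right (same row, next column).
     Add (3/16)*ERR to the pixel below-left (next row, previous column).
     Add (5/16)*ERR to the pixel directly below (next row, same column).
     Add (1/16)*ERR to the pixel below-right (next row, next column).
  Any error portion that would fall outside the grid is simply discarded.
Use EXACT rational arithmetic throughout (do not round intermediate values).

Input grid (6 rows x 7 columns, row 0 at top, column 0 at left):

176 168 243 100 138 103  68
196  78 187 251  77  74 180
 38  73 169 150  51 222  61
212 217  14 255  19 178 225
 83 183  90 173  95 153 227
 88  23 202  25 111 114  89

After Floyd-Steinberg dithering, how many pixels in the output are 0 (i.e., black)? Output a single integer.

(0,0): OLD=176 → NEW=255, ERR=-79
(0,1): OLD=2135/16 → NEW=255, ERR=-1945/16
(0,2): OLD=48593/256 → NEW=255, ERR=-16687/256
(0,3): OLD=292791/4096 → NEW=0, ERR=292791/4096
(0,4): OLD=11093505/65536 → NEW=255, ERR=-5618175/65536
(0,5): OLD=68676103/1048576 → NEW=0, ERR=68676103/1048576
(0,6): OLD=1621583409/16777216 → NEW=0, ERR=1621583409/16777216
(1,0): OLD=38021/256 → NEW=255, ERR=-27259/256
(1,1): OLD=-48605/2048 → NEW=0, ERR=-48605/2048
(1,2): OLD=10620255/65536 → NEW=255, ERR=-6091425/65536
(1,3): OLD=55712371/262144 → NEW=255, ERR=-11134349/262144
(1,4): OLD=811612665/16777216 → NEW=0, ERR=811612665/16777216
(1,5): OLD=17233049033/134217728 → NEW=255, ERR=-16992471607/134217728
(1,6): OLD=341253632935/2147483648 → NEW=255, ERR=-206354697305/2147483648
(2,0): OLD=9009/32768 → NEW=0, ERR=9009/32768
(2,1): OLD=43642795/1048576 → NEW=0, ERR=43642795/1048576
(2,2): OLD=2495037121/16777216 → NEW=255, ERR=-1783152959/16777216
(2,3): OLD=12547844601/134217728 → NEW=0, ERR=12547844601/134217728
(2,4): OLD=86571441673/1073741824 → NEW=0, ERR=86571441673/1073741824
(2,5): OLD=6965286701763/34359738368 → NEW=255, ERR=-1796446582077/34359738368
(2,6): OLD=101530056837/549755813888 → NEW=0, ERR=101530056837/549755813888
(3,0): OLD=3689139617/16777216 → NEW=255, ERR=-589050463/16777216
(3,1): OLD=26136859021/134217728 → NEW=255, ERR=-8088661619/134217728
(3,2): OLD=-27326083529/1073741824 → NEW=0, ERR=-27326083529/1073741824
(3,3): OLD=1209272594225/4294967296 → NEW=255, ERR=114055933745/4294967296
(3,4): OLD=28506831892897/549755813888 → NEW=0, ERR=28506831892897/549755813888
(3,5): OLD=833082911472115/4398046511104 → NEW=255, ERR=-288418948859405/4398046511104
(3,6): OLD=13588150837726189/70368744177664 → NEW=255, ERR=-4355878927578131/70368744177664
(4,0): OLD=130413139407/2147483648 → NEW=0, ERR=130413139407/2147483648
(4,1): OLD=6314276207235/34359738368 → NEW=255, ERR=-2447457076605/34359738368
(4,2): OLD=28640295384461/549755813888 → NEW=0, ERR=28640295384461/549755813888
(4,3): OLD=933365749520927/4398046511104 → NEW=255, ERR=-188136110810593/4398046511104
(4,4): OLD=2879943813248237/35184372088832 → NEW=0, ERR=2879943813248237/35184372088832
(4,5): OLD=180089620923200813/1125899906842624 → NEW=255, ERR=-107014855321668307/1125899906842624
(4,6): OLD=2917858909286474059/18014398509481984 → NEW=255, ERR=-1675812710631431861/18014398509481984
(5,0): OLD=51469191544889/549755813888 → NEW=0, ERR=51469191544889/549755813888
(5,1): OLD=243052282019091/4398046511104 → NEW=0, ERR=243052282019091/4398046511104
(5,2): OLD=8091890637581493/35184372088832 → NEW=255, ERR=-880124245070667/35184372088832
(5,3): OLD=5430122515982313/281474976710656 → NEW=0, ERR=5430122515982313/281474976710656
(5,4): OLD=2243225264787206179/18014398509481984 → NEW=0, ERR=2243225264787206179/18014398509481984
(5,5): OLD=18223372204780459635/144115188075855872 → NEW=0, ERR=18223372204780459635/144115188075855872
(5,6): OLD=252053223347051161437/2305843009213693952 → NEW=0, ERR=252053223347051161437/2305843009213693952
Output grid:
  Row 0: ###.#..  (3 black, running=3)
  Row 1: #.##.##  (2 black, running=5)
  Row 2: ..#..#.  (5 black, running=10)
  Row 3: ##.#.##  (2 black, running=12)
  Row 4: .#.#.##  (3 black, running=15)
  Row 5: ..#....  (6 black, running=21)

Answer: 21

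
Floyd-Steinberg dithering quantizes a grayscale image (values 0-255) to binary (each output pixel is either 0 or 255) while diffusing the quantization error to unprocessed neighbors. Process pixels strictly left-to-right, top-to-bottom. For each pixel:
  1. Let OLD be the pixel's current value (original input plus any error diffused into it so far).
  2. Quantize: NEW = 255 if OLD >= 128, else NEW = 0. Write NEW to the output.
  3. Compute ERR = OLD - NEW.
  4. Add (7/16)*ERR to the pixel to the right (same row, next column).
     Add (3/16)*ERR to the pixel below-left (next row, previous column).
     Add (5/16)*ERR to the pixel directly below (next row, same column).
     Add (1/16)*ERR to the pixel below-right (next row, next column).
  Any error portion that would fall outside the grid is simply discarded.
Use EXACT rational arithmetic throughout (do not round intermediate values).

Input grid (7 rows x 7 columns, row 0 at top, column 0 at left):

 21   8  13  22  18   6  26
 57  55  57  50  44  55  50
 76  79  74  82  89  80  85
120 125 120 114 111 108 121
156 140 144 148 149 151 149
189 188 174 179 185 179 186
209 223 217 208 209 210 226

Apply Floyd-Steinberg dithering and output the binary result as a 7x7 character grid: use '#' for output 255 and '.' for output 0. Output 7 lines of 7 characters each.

Answer: .......
.......
.#.#.#.
#.#.#.#
#.#.##.
####.##
#.#####

Derivation:
(0,0): OLD=21 → NEW=0, ERR=21
(0,1): OLD=275/16 → NEW=0, ERR=275/16
(0,2): OLD=5253/256 → NEW=0, ERR=5253/256
(0,3): OLD=126883/4096 → NEW=0, ERR=126883/4096
(0,4): OLD=2067829/65536 → NEW=0, ERR=2067829/65536
(0,5): OLD=20766259/1048576 → NEW=0, ERR=20766259/1048576
(0,6): OLD=581571429/16777216 → NEW=0, ERR=581571429/16777216
(1,0): OLD=17097/256 → NEW=0, ERR=17097/256
(1,1): OLD=194047/2048 → NEW=0, ERR=194047/2048
(1,2): OLD=7323499/65536 → NEW=0, ERR=7323499/65536
(1,3): OLD=30348047/262144 → NEW=0, ERR=30348047/262144
(1,4): OLD=1848149965/16777216 → NEW=0, ERR=1848149965/16777216
(1,5): OLD=15818189533/134217728 → NEW=0, ERR=15818189533/134217728
(1,6): OLD=244022447443/2147483648 → NEW=0, ERR=244022447443/2147483648
(2,0): OLD=3756389/32768 → NEW=0, ERR=3756389/32768
(2,1): OLD=192821799/1048576 → NEW=255, ERR=-74565081/1048576
(2,2): OLD=1768966965/16777216 → NEW=0, ERR=1768966965/16777216
(2,3): OLD=25762558413/134217728 → NEW=255, ERR=-8462962227/134217728
(2,4): OLD=134402038173/1073741824 → NEW=0, ERR=134402038173/1073741824
(2,5): OLD=6864493304351/34359738368 → NEW=255, ERR=-1897239979489/34359738368
(2,6): OLD=57019816639945/549755813888 → NEW=0, ERR=57019816639945/549755813888
(3,0): OLD=2390592917/16777216 → NEW=255, ERR=-1887597163/16777216
(3,1): OLD=10803108721/134217728 → NEW=0, ERR=10803108721/134217728
(3,2): OLD=184572630179/1073741824 → NEW=255, ERR=-89231534941/1073741824
(3,3): OLD=377946463397/4294967296 → NEW=0, ERR=377946463397/4294967296
(3,4): OLD=95833985130901/549755813888 → NEW=255, ERR=-44353747410539/549755813888
(3,5): OLD=363797954814991/4398046511104 → NEW=0, ERR=363797954814991/4398046511104
(3,6): OLD=13099149677425489/70368744177664 → NEW=255, ERR=-4844880087878831/70368744177664
(4,0): OLD=291912888731/2147483648 → NEW=255, ERR=-255695441509/2147483648
(4,1): OLD=3107742332127/34359738368 → NEW=0, ERR=3107742332127/34359738368
(4,2): OLD=98478298888305/549755813888 → NEW=255, ERR=-41709433653135/549755813888
(4,3): OLD=536496840083755/4398046511104 → NEW=0, ERR=536496840083755/4398046511104
(4,4): OLD=6972340954800081/35184372088832 → NEW=255, ERR=-1999673927852079/35184372088832
(4,5): OLD=150907367396320913/1125899906842624 → NEW=255, ERR=-136197108848548207/1125899906842624
(4,6): OLD=1436307485375309383/18014398509481984 → NEW=0, ERR=1436307485375309383/18014398509481984
(5,0): OLD=92771440500493/549755813888 → NEW=255, ERR=-47416292040947/549755813888
(5,1): OLD=689892248236463/4398046511104 → NEW=255, ERR=-431609612095057/4398046511104
(5,2): OLD=4780899197443129/35184372088832 → NEW=255, ERR=-4191115685209031/35184372088832
(5,3): OLD=42110839965972477/281474976710656 → NEW=255, ERR=-29665279095244803/281474976710656
(5,4): OLD=1910839945646776575/18014398509481984 → NEW=0, ERR=1910839945646776575/18014398509481984
(5,5): OLD=28679218823932822671/144115188075855872 → NEW=255, ERR=-8070154135410424689/144115188075855872
(5,6): OLD=412414790248272307073/2305843009213693952 → NEW=255, ERR=-175575177101219650687/2305843009213693952
(6,0): OLD=11515587015208725/70368744177664 → NEW=255, ERR=-6428442750095595/70368744177664
(6,1): OLD=140331831515136025/1125899906842624 → NEW=0, ERR=140331831515136025/1125899906842624
(6,2): OLD=3754393377690825515/18014398509481984 → NEW=255, ERR=-839278242227080405/18014398509481984
(6,3): OLD=24085374919800724405/144115188075855872 → NEW=255, ERR=-12663998039542522955/144115188075855872
(6,4): OLD=53788464396467353135/288230376151711744 → NEW=255, ERR=-19710281522219141585/288230376151711744
(6,5): OLD=5716106396620034224379/36893488147419103232 → NEW=255, ERR=-3691733080971837099781/36893488147419103232
(6,6): OLD=91452747947501976813101/590295810358705651712 → NEW=255, ERR=-59072683693967964373459/590295810358705651712
Row 0: .......
Row 1: .......
Row 2: .#.#.#.
Row 3: #.#.#.#
Row 4: #.#.##.
Row 5: ####.##
Row 6: #.#####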